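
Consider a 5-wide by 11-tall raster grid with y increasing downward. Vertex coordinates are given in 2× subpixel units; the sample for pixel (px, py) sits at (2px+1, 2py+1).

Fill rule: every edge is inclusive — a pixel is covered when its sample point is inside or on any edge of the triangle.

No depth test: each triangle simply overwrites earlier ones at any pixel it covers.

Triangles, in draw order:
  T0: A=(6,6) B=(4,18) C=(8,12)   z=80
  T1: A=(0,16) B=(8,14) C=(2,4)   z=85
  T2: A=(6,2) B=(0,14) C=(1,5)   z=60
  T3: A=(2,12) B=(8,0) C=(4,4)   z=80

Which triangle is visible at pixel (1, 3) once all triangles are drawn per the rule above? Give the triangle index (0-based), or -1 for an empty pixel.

T0:
  2·area = 36  (B↔C swapped to make it positive)
  edge (6, 6)→(8, 12): d=(2,6) inclusive
  edge (8, 12)→(4, 18): d=(-4,6) inclusive
  edge (4, 18)→(6, 6): d=(2,-12) inclusive
    (2,1)@(5, 3): e=[0,54,-18] → ·  [on edge]
    (3,4)@(7, 9): e=[0,18,18] → █  [on edge]
    (4,4)@(9, 9): e=[-12,6,42] → ·
    (3,5)@(7, 11): e=[4,10,22] → █
    (4,5)@(9, 11): e=[-8,-2,46] → ·
    (2,6)@(5, 13): e=[20,14,2] → █
    (4,6)@(9, 13): e=[-4,-10,50] → ·
    (2,7)@(5, 15): e=[24,6,6] → █
    (3,7)@(7, 15): e=[12,-6,30] → ·
    (4,7)@(9, 15): e=[0,-18,54] → ·  [on edge]
    (2,8)@(5, 17): e=[28,-2,10] → ·
  covered (5 px):
    · · · · ·
    · · · · ·
    · · · · ·
    · · · · ·
    · · · █ ·
    · · · █ ·
    · · █ █ ·
    · · █ · ·
    · · · · ·
    · · · · ·
    · · · · ·
T1:
  2·area = 92  (B↔C swapped to make it positive)
  edge (0, 16)→(2, 4): d=(2,-12) inclusive
  edge (2, 4)→(8, 14): d=(6,10) inclusive
  edge (8, 14)→(0, 16): d=(-8,2) inclusive
    (1,3)@(3, 7): e=[18,8,66] → █
    (2,3)@(5, 7): e=[42,-12,62] → ·
    (1,4)@(3, 9): e=[22,20,50] → █
    (2,4)@(5, 9): e=[46,0,46] → █  [on edge]
    (3,4)@(7, 9): e=[70,-20,42] → ·
    (0,5)@(1, 11): e=[2,52,38] → █
    (3,5)@(7, 11): e=[74,-8,26] → ·
    (0,6)@(1, 13): e=[6,64,22] → █
    (3,6)@(7, 13): e=[78,4,10] → █
    (4,6)@(9, 13): e=[102,-16,6] → ·
    (0,7)@(1, 15): e=[10,76,6] → █
    (2,7)@(5, 15): e=[58,36,-2] → ·
  covered (12 px):
    · · · · ·
    · · · · ·
    · · · · ·
    · █ · · ·
    · █ █ · ·
    █ █ █ · ·
    █ █ █ █ ·
    █ █ · · ·
    · · · · ·
    · · · · ·
    · · · · ·
T2:
  2·area = 42
  edge (6, 2)→(0, 14): d=(-6,12) inclusive
  edge (0, 14)→(1, 5): d=(1,-9) inclusive
  edge (1, 5)→(6, 2): d=(5,-3) inclusive
    (2,1)@(5, 3): e=[6,34,2] → █
    (3,1)@(7, 3): e=[-18,52,8] → ·
    (0,2)@(1, 5): e=[42,0,0] → █  [on edge]
    (1,2)@(3, 5): e=[18,18,6] → █
    (2,2)@(5, 5): e=[-6,36,12] → ·
    (0,3)@(1, 7): e=[30,2,10] → █
    (2,3)@(5, 7): e=[-18,38,22] → ·
    (0,4)@(1, 9): e=[18,4,20] → █
    (1,4)@(3, 9): e=[-6,22,26] → ·
    (0,5)@(1, 11): e=[6,6,30] → █
    (1,5)@(3, 11): e=[-18,24,36] → ·
    (0,6)@(1, 13): e=[-6,8,40] → ·
  covered (7 px):
    · · · · ·
    · · █ · ·
    █ █ · · ·
    █ █ · · ·
    █ · · · ·
    █ · · · ·
    · · · · ·
    · · · · ·
    · · · · ·
    · · · · ·
    · · · · ·
T3:
  2·area = 24  (B↔C swapped to make it positive)
  edge (2, 12)→(4, 4): d=(2,-8) inclusive
  edge (4, 4)→(8, 0): d=(4,-4) inclusive
  edge (8, 0)→(2, 12): d=(-6,12) inclusive
    (3,0)@(7, 1): e=[18,0,6] → █  [on edge]
    (4,0)@(9, 1): e=[34,8,-18] → ·
    (2,1)@(5, 3): e=[6,0,18] → █  [on edge]
    (3,1)@(7, 3): e=[22,8,-6] → ·
    (1,2)@(3, 5): e=[-6,0,30] → ·  [on edge]
    (2,2)@(5, 5): e=[10,8,6] → █
    (3,2)@(7, 5): e=[26,16,-18] → ·
    (0,3)@(1, 7): e=[-18,0,42] → ·  [on edge]
    (2,3)@(5, 7): e=[14,16,-6] → ·
    (1,4)@(3, 9): e=[2,16,6] → █
    (2,4)@(5, 9): e=[18,24,-18] → ·
    (1,5)@(3, 11): e=[6,24,-6] → ·
  covered (4 px):
    · · · █ ·
    · · █ · ·
    · · █ · ·
    · · · · ·
    · █ · · ·
    · · · · ·
    · · · · ·
    · · · · ·
    · · · · ·
    · · · · ·
    · · · · ·

Z-buffer (winner per pixel, '.' = empty):
  . . . 3 .
  . . 3 . .
  2 2 3 . .
  2 2 . . .
  2 3 1 0 .
  2 1 1 0 .
  1 1 1 1 .
  1 1 0 . .
  . . . . .
  . . . . .
  . . . . .

Final: 2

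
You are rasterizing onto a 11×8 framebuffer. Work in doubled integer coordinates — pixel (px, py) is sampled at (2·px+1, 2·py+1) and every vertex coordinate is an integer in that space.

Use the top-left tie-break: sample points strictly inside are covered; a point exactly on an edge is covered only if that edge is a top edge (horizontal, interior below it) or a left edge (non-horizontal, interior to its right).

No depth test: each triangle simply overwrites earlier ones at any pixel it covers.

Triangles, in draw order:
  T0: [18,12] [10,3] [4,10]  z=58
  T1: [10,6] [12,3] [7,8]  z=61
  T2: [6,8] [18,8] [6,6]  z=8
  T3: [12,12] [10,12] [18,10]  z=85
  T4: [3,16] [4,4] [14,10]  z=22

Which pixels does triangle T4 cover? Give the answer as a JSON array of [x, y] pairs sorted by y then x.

T0:
  2·area = 110  (B↔C swapped to make it positive)
  edge (18, 12)→(4, 10): d=(-14,-2) top-left  bias=+0
  edge (4, 10)→(10, 3): d=(6,-7) top-left  bias=+0
  edge (10, 3)→(18, 12): d=(8,9) right/bottom  bias=-1
    (4,2)@(9, 5): e=[80,5,25] → X
    (5,2)@(11, 5): e=[84,19,7] → X
    (6,2)@(13, 5): e=[88,33,-11] → .
    (3,3)@(7, 7): e=[48,3,59] → X
    (6,3)@(13, 7): e=[60,45,5] → X
    (7,3)@(15, 7): e=[64,59,-13] → .
    (2,4)@(5, 9): e=[16,1,93] → X
    (7,4)@(15, 9): e=[36,71,3] → X
    (8,4)@(17, 9): e=[40,85,-15] → .
    (2,5)@(5, 11): e=[-12,13,109] → .
    (3,5)@(7, 11): e=[-8,27,91] → .
    (4,5)@(9, 11): e=[-4,41,73] → .
    (5,5)@(11, 11): e=[0,55,55] → X  [on edge]
  covered (16 px):
    . . . . . . . . . . .
    . . . . . . . . . . .
    . . . . X X . . . . .
    . . . X X X X . . . .
    . . X X X X X X . . .
    . . . . . X X X X . .
    . . . . . . . . . . .
    . . . . . . . . . . .
T1:
  2·area = 5  (B↔C swapped to make it positive)
  edge (10, 6)→(7, 8): d=(-3,2) right/bottom  bias=-1
  edge (7, 8)→(12, 3): d=(5,-5) top-left  bias=+0
  edge (12, 3)→(10, 6): d=(-2,3) right/bottom  bias=-1
  covered (0 px):
    . . . . . . . . . . .
    . . . . . . . . . . .
    . . . . . . . . . . .
    . . . . . . . . . . .
    . . . . . . . . . . .
    . . . . . . . . . . .
    . . . . . . . . . . .
    . . . . . . . . . . .
T2:
  2·area = 24  (B↔C swapped to make it positive)
  edge (6, 8)→(6, 6): d=(0,-2) top-left  bias=+0
  edge (6, 6)→(18, 8): d=(12,2) right/bottom  bias=-1
  edge (18, 8)→(6, 8): d=(-12,0) right/bottom  bias=-1
    (3,3)@(7, 7): e=[2,10,12] → X
    (4,3)@(9, 7): e=[6,6,12] → X
    (5,3)@(11, 7): e=[10,2,12] → X
    (6,3)@(13, 7): e=[14,-2,12] → .
    (3,4)@(7, 9): e=[2,34,-12] → .
    (4,4)@(9, 9): e=[6,30,-12] → .
    (5,4)@(11, 9): e=[10,26,-12] → .
  covered (3 px):
    . . . . . . . . . . .
    . . . . . . . . . . .
    . . . . . . . . . . .
    . . . X X X . . . . .
    . . . . . . . . . . .
    . . . . . . . . . . .
    . . . . . . . . . . .
    . . . . . . . . . . .
T3:
  2·area = 4
  edge (12, 12)→(10, 12): d=(-2,0) right/bottom  bias=-1
  edge (10, 12)→(18, 10): d=(8,-2) top-left  bias=+0
  edge (18, 10)→(12, 12): d=(-6,2) right/bottom  bias=-1
    (10,4)@(21, 9): e=[6,-2,0] → .  [on edge]
    (7,5)@(15, 11): e=[2,2,0] → .  [on edge]
    (4,6)@(9, 13): e=[-2,6,0] → .  [on edge]
    (1,7)@(3, 15): e=[-6,10,0] → .  [on edge]
  covered (0 px):
    . . . . . . . . . . .
    . . . . . . . . . . .
    . . . . . . . . . . .
    . . . . . . . . . . .
    . . . . . . . . . . .
    . . . . . . . . . . .
    . . . . . . . . . . .
    . . . . . . . . . . .
T4:
  2·area = 126
  edge (3, 16)→(4, 4): d=(1,-12) top-left  bias=+0
  edge (4, 4)→(14, 10): d=(10,6) right/bottom  bias=-1
  edge (14, 10)→(3, 16): d=(-11,6) right/bottom  bias=-1
    (2,2)@(5, 5): e=[13,4,109] → X
    (3,2)@(7, 5): e=[37,-8,97] → .
    (2,3)@(5, 7): e=[15,24,87] → X
    (3,3)@(7, 7): e=[39,12,75] → X
    (4,3)@(9, 7): e=[63,0,63] → .  [on edge]
    (2,4)@(5, 9): e=[17,44,65] → X
    (4,4)@(9, 9): e=[65,20,41] → X
    (5,4)@(11, 9): e=[89,8,29] → X
    (6,4)@(13, 9): e=[113,-4,17] → .
    (2,5)@(5, 11): e=[19,64,43] → X
    (6,5)@(13, 11): e=[115,16,-5] → .
    (2,6)@(5, 13): e=[21,84,21] → X
    (9,6)@(19, 13): e=[189,0,-63] → .  [on edge]
  covered (13 px):
    . . . . . . . . . . .
    . . . . . . . . . . .
    . . X . . . . . . . .
    . . X X . . . . . . .
    . . X X X X . . . . .
    . . X X X X . . . . .
    . . X X . . . . . . .
    . . . . . . . . . . .

Answer: [[2,2],[2,3],[3,3],[2,4],[3,4],[4,4],[5,4],[2,5],[3,5],[4,5],[5,5],[2,6],[3,6]]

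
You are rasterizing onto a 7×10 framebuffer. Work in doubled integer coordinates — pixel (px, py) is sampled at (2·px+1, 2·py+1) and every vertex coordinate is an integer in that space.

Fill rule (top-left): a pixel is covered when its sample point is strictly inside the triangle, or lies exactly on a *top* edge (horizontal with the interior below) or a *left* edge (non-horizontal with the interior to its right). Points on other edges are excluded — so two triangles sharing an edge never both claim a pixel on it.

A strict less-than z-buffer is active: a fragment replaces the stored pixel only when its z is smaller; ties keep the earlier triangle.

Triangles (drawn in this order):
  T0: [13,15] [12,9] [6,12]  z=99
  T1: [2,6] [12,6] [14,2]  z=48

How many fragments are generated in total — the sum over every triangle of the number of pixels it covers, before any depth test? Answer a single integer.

T0:
  2·area = 39  (B↔C swapped to make it positive)
  edge (13, 15)→(6, 12): d=(-7,-3) top-left  bias=+0
  edge (6, 12)→(12, 9): d=(6,-3) top-left  bias=+0
  edge (12, 9)→(13, 15): d=(1,6) right/bottom  bias=-1
    (5,1)@(11, 3): e=[78,-39,0] → ·  [on edge]
    (4,5)@(9, 11): e=[16,3,20] → █
    (5,5)@(11, 11): e=[22,9,8] → █
    (6,5)@(13, 11): e=[28,15,-4] → ·
    (4,6)@(9, 13): e=[2,15,22] → █
    (6,6)@(13, 13): e=[14,27,-2] → ·
    (4,7)@(9, 15): e=[-12,27,24] → ·
    (5,7)@(11, 15): e=[-6,33,12] → ·
    (6,7)@(13, 15): e=[0,39,0] → ·  [on edge]
  covered (4 px):
    · · · · · · ·
    · · · · · · ·
    · · · · · · ·
    · · · · · · ·
    · · · · · · ·
    · · · · █ █ ·
    · · · · █ █ ·
    · · · · · · ·
    · · · · · · ·
    · · · · · · ·
T1:
  2·area = 40  (B↔C swapped to make it positive)
  edge (2, 6)→(14, 2): d=(12,-4) top-left  bias=+0
  edge (14, 2)→(12, 6): d=(-2,4) right/bottom  bias=-1
  edge (12, 6)→(2, 6): d=(-10,0) right/bottom  bias=-1
    (5,1)@(11, 3): e=[0,10,30] → █  [on edge]
    (6,1)@(13, 3): e=[8,2,30] → █
    (2,2)@(5, 5): e=[0,30,10] → █  [on edge]
    (3,2)@(7, 5): e=[8,22,10] → █
    (4,2)@(9, 5): e=[16,14,10] → █
    (6,2)@(13, 5): e=[32,-2,10] → ·
    (2,3)@(5, 7): e=[24,26,-10] → ·
    (3,3)@(7, 7): e=[32,18,-10] → ·
    (4,3)@(9, 7): e=[40,10,-10] → ·
    (5,3)@(11, 7): e=[48,2,-10] → ·
  covered (6 px):
    · · · · · · ·
    · · · · · █ █
    · · █ █ █ █ ·
    · · · · · · ·
    · · · · · · ·
    · · · · · · ·
    · · · · · · ·
    · · · · · · ·
    · · · · · · ·
    · · · · · · ·

Answer: 10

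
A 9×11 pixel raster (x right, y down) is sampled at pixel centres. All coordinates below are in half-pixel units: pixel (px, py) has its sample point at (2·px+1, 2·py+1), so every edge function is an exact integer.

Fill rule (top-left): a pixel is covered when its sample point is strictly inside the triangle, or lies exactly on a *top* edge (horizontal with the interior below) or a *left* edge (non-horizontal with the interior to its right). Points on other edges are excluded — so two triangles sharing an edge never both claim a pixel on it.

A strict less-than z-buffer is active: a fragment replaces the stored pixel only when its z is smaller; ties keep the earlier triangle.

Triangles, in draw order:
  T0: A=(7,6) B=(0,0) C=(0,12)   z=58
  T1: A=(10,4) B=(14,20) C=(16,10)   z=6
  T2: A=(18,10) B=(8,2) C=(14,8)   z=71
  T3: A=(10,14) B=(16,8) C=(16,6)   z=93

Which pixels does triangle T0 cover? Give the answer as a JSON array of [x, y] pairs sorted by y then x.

T0:
  2·area = 84  (B↔C swapped to make it positive)
  edge (7, 6)→(0, 12): d=(-7,6) right/bottom  bias=-1
  edge (0, 12)→(0, 0): d=(0,-12) top-left  bias=+0
  edge (0, 0)→(7, 6): d=(7,6) right/bottom  bias=-1
    (0,0)@(1, 1): e=[71,12,1] → X
    (1,0)@(3, 1): e=[59,36,-11] → .
    (0,1)@(1, 3): e=[57,12,15] → X
    (1,1)@(3, 3): e=[45,36,3] → X
    (2,1)@(5, 3): e=[33,60,-9] → .
    (0,2)@(1, 5): e=[43,12,29] → X
    (2,2)@(5, 5): e=[19,60,5] → X
    (3,2)@(7, 5): e=[7,84,-7] → .
    (0,3)@(1, 7): e=[29,12,43] → X
    (3,3)@(7, 7): e=[-7,84,7] → .
    (0,4)@(1, 9): e=[15,12,57] → X
    (2,4)@(5, 9): e=[-9,60,33] → .
  covered (12 px):
    X . . . . . . . .
    X X . . . . . . .
    X X X . . . . . .
    X X X . . . . . .
    X X . . . . . . .
    X . . . . . . . .
    . . . . . . . . .
    . . . . . . . . .
    . . . . . . . . .
    . . . . . . . . .
    . . . . . . . . .
T1:
  2·area = 72  (B↔C swapped to make it positive)
  edge (10, 4)→(16, 10): d=(6,6) right/bottom  bias=-1
  edge (16, 10)→(14, 20): d=(-2,10) right/bottom  bias=-1
  edge (14, 20)→(10, 4): d=(-4,-16) top-left  bias=+0
    (3,0)@(7, 1): e=[0,108,-36] → .  [on edge]
    (4,1)@(9, 3): e=[0,84,-12] → .  [on edge]
    (5,2)@(11, 5): e=[0,60,12] → .  [on edge]
    (8,2)@(17, 5): e=[-36,0,108] → .  [on edge]
    (5,3)@(11, 7): e=[12,56,4] → X
    (6,3)@(13, 7): e=[0,36,36] → .  [on edge]
    (5,4)@(11, 9): e=[24,52,-4] → .
    (6,4)@(13, 9): e=[12,32,28] → X
    (7,4)@(15, 9): e=[0,12,60] → .  [on edge]
    (6,5)@(13, 11): e=[24,28,20] → X
    (7,5)@(15, 11): e=[12,8,52] → X
    (8,5)@(17, 11): e=[0,-12,84] → .  [on edge]
    (7,7)@(15, 15): e=[36,0,36] → .  [on edge]
  covered (7 px):
    . . . . . . . . .
    . . . . . . . . .
    . . . . . . . . .
    . . . . . X . . .
    . . . . . . X . .
    . . . . . . X X .
    . . . . . . X X .
    . . . . . . X . .
    . . . . . . . . .
    . . . . . . . . .
    . . . . . . . . .
T2:
  2·area = 12  (B↔C swapped to make it positive)
  edge (18, 10)→(14, 8): d=(-4,-2) top-left  bias=+0
  edge (14, 8)→(8, 2): d=(-6,-6) top-left  bias=+0
  edge (8, 2)→(18, 10): d=(10,8) right/bottom  bias=-1
    (3,0)@(7, 1): e=[14,0,-2] → .  [on edge]
    (4,1)@(9, 3): e=[10,0,2] → X  [on edge]
    (5,1)@(11, 3): e=[14,12,-14] → .
    (4,2)@(9, 5): e=[2,-12,22] → .
    (5,2)@(11, 5): e=[6,0,6] → X  [on edge]
    (6,2)@(13, 5): e=[10,12,-10] → .
    (5,3)@(11, 7): e=[-2,-12,26] → .
    (6,3)@(13, 7): e=[2,0,10] → X  [on edge]
    (7,3)@(15, 7): e=[6,12,-6] → .
    (6,4)@(13, 9): e=[-6,-12,30] → .
    (7,4)@(15, 9): e=[-2,0,14] → .  [on edge]
    (8,5)@(17, 11): e=[-6,0,18] → .  [on edge]
  covered (3 px):
    . . . . . . . . .
    . . . . X . . . .
    . . . . . X . . .
    . . . . . . X . .
    . . . . . . . . .
    . . . . . . . . .
    . . . . . . . . .
    . . . . . . . . .
    . . . . . . . . .
    . . . . . . . . .
    . . . . . . . . .
T3:
  2·area = 12  (B↔C swapped to make it positive)
  edge (10, 14)→(16, 6): d=(6,-8) top-left  bias=+0
  edge (16, 6)→(16, 8): d=(0,2) right/bottom  bias=-1
  edge (16, 8)→(10, 14): d=(-6,6) right/bottom  bias=-1
    (8,3)@(17, 7): e=[14,-2,0] → .  [on edge]
    (7,4)@(15, 9): e=[10,2,0] → .  [on edge]
    (6,5)@(13, 11): e=[6,6,0] → .  [on edge]
    (5,6)@(11, 13): e=[2,10,0] → .  [on edge]
    (4,7)@(9, 15): e=[-2,14,0] → .  [on edge]
    (3,8)@(7, 17): e=[-6,18,0] → .  [on edge]
    (2,9)@(5, 19): e=[-10,22,0] → .  [on edge]
    (1,10)@(3, 21): e=[-14,26,0] → .  [on edge]
  covered (0 px):
    . . . . . . . . .
    . . . . . . . . .
    . . . . . . . . .
    . . . . . . . . .
    . . . . . . . . .
    . . . . . . . . .
    . . . . . . . . .
    . . . . . . . . .
    . . . . . . . . .
    . . . . . . . . .
    . . . . . . . . .

Answer: [[0,0],[0,1],[1,1],[0,2],[1,2],[2,2],[0,3],[1,3],[2,3],[0,4],[1,4],[0,5]]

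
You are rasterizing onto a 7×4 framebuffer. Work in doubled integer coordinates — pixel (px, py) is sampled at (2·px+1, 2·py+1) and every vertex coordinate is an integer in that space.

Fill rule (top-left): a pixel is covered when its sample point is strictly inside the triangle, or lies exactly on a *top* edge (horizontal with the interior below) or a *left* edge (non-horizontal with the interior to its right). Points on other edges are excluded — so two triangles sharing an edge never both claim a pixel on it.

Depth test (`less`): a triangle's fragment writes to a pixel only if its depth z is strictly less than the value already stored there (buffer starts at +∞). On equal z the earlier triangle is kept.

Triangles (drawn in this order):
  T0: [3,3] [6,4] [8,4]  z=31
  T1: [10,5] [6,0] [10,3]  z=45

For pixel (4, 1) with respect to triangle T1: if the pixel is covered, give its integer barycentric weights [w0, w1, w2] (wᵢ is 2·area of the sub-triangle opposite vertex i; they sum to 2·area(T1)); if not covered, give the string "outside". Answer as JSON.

T0:
  2·area = 2  (B↔C swapped to make it positive)
  edge (3, 3)→(8, 4): d=(5,1) right/bottom  bias=-1
  edge (8, 4)→(6, 4): d=(-2,0) right/bottom  bias=-1
  edge (6, 4)→(3, 3): d=(-3,-1) top-left  bias=+0
    (1,1)@(3, 3): e=[0,2,0] → ·  [on edge]
    (4,2)@(9, 5): e=[4,-2,0] → ·  [on edge]
    (6,2)@(13, 5): e=[0,-2,4] → ·  [on edge]
  covered (0 px):
    · · · · · · ·
    · · · · · · ·
    · · · · · · ·
    · · · · · · ·
T1:
  2·area = 8
  edge (10, 5)→(6, 0): d=(-4,-5) top-left  bias=+0
  edge (6, 0)→(10, 3): d=(4,3) right/bottom  bias=-1
  edge (10, 3)→(10, 5): d=(0,2) right/bottom  bias=-1
    (3,0)@(7, 1): e=[1,1,6] → █
    (4,0)@(9, 1): e=[11,-5,2] → ·
    (3,1)@(7, 3): e=[-7,9,6] → ·
    (4,1)@(9, 3): e=[3,3,2] → █
    (5,1)@(11, 3): e=[13,-3,-2] → ·
    (4,2)@(9, 5): e=[-5,11,2] → ·
  covered (2 px):
    · · · █ · · ·
    · · · · █ · ·
    · · · · · · ·
    · · · · · · ·

Final: [3,2,3]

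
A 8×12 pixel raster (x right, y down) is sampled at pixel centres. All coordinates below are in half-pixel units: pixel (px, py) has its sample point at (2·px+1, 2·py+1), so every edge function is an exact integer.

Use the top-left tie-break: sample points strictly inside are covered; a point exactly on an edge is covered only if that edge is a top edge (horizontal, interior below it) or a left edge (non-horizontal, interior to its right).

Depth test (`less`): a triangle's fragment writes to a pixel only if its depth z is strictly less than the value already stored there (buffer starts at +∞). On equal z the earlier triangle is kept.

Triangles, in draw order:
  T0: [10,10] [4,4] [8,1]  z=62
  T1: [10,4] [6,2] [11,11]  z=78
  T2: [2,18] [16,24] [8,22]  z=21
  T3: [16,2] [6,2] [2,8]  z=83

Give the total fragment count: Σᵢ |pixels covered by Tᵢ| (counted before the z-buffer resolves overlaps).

T0:
  2·area = 42
  edge (10, 10)→(4, 4): d=(-6,-6) top-left  bias=+0
  edge (4, 4)→(8, 1): d=(4,-3) top-left  bias=+0
  edge (8, 1)→(10, 10): d=(2,9) right/bottom  bias=-1
    (0,0)@(1, 1): e=[0,-21,63] → .  [on edge]
    (1,1)@(3, 3): e=[0,-7,49] → .  [on edge]
    (3,1)@(7, 3): e=[24,5,13] → X
    (4,1)@(9, 3): e=[36,11,-5] → .
    (2,2)@(5, 5): e=[0,7,35] → X  [on edge]
    (4,2)@(9, 5): e=[24,19,-1] → .
    (2,3)@(5, 7): e=[-12,15,39] → .
    (3,3)@(7, 7): e=[0,21,21] → X  [on edge]
    (4,3)@(9, 7): e=[12,27,3] → X
    (5,3)@(11, 7): e=[24,33,-15] → .
    (3,4)@(7, 9): e=[-12,29,25] → .
    (4,4)@(9, 9): e=[0,35,7] → X  [on edge]
    (5,5)@(11, 11): e=[0,49,-7] → .  [on edge]
    (6,6)@(13, 13): e=[0,63,-21] → .  [on edge]
    (7,7)@(15, 15): e=[0,77,-35] → .  [on edge]
  covered (6 px):
    . . . . . . . .
    . . . X . . . .
    . . X X . . . .
    . . . X X . . .
    . . . . X . . .
    . . . . . . . .
    . . . . . . . .
    . . . . . . . .
    . . . . . . . .
    . . . . . . . .
    . . . . . . . .
    . . . . . . . .
T1:
  2·area = 26  (B↔C swapped to make it positive)
  edge (10, 4)→(11, 11): d=(1,7) right/bottom  bias=-1
  edge (11, 11)→(6, 2): d=(-5,-9) top-left  bias=+0
  edge (6, 2)→(10, 4): d=(4,2) right/bottom  bias=-1
    (3,1)@(7, 3): e=[20,4,2] → X
    (4,1)@(9, 3): e=[6,22,-2] → .
    (3,2)@(7, 5): e=[22,-6,10] → .
    (4,2)@(9, 5): e=[8,12,6] → X
    (5,2)@(11, 5): e=[-6,30,2] → .
    (4,3)@(9, 7): e=[10,2,14] → X
    (5,3)@(11, 7): e=[-4,20,10] → .
    (4,4)@(9, 9): e=[12,-8,22] → .
    (5,5)@(11, 11): e=[0,0,26] → .  [on edge]
  covered (3 px):
    . . . . . . . .
    . . . X . . . .
    . . . . X . . .
    . . . . X . . .
    . . . . . . . .
    . . . . . . . .
    . . . . . . . .
    . . . . . . . .
    . . . . . . . .
    . . . . . . . .
    . . . . . . . .
    . . . . . . . .
T2:
  2·area = 20
  edge (2, 18)→(16, 24): d=(14,6) right/bottom  bias=-1
  edge (16, 24)→(8, 22): d=(-8,-2) top-left  bias=+0
  edge (8, 22)→(2, 18): d=(-6,-4) top-left  bias=+0
    (3,10)@(7, 21): e=[12,6,2] → X
    (4,10)@(9, 21): e=[0,10,10] → .  [on edge]
    (3,11)@(7, 23): e=[40,-10,-10] → .
    (6,11)@(13, 23): e=[4,2,14] → X
    (7,11)@(15, 23): e=[-8,6,22] → .
  covered (2 px):
    . . . . . . . .
    . . . . . . . .
    . . . . . . . .
    . . . . . . . .
    . . . . . . . .
    . . . . . . . .
    . . . . . . . .
    . . . . . . . .
    . . . . . . . .
    . . . . . . . .
    . . . X . . . .
    . . . . . . X .
T3:
  2·area = 60  (B↔C swapped to make it positive)
  edge (16, 2)→(2, 8): d=(-14,6) right/bottom  bias=-1
  edge (2, 8)→(6, 2): d=(4,-6) top-left  bias=+0
  edge (6, 2)→(16, 2): d=(10,0) top-left  bias=+0
    (3,1)@(7, 3): e=[40,10,10] → X
    (4,1)@(9, 3): e=[28,22,10] → X
    (5,1)@(11, 3): e=[16,34,10] → X
    (6,1)@(13, 3): e=[4,46,10] → X
    (7,1)@(15, 3): e=[-8,58,10] → .
    (2,2)@(5, 5): e=[24,6,30] → X
    (4,2)@(9, 5): e=[0,30,30] → .  [on edge]
    (5,2)@(11, 5): e=[-12,42,30] → .
    (6,2)@(13, 5): e=[-24,54,30] → .
    (1,3)@(3, 7): e=[8,2,50] → X
    (2,3)@(5, 7): e=[-4,14,50] → .
    (3,3)@(7, 7): e=[-16,26,50] → .
  covered (7 px):
    . . . . . . . .
    . . . X X X X .
    . . X X . . . .
    . X . . . . . .
    . . . . . . . .
    . . . . . . . .
    . . . . . . . .
    . . . . . . . .
    . . . . . . . .
    . . . . . . . .
    . . . . . . . .
    . . . . . . . .

Result: 18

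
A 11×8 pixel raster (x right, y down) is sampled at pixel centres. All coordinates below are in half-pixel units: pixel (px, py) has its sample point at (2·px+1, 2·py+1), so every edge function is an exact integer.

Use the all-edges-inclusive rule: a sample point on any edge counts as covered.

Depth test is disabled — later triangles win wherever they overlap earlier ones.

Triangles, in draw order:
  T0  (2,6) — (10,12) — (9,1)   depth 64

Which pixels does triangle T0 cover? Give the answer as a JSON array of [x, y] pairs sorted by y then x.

T0:
  2·area = 82  (B↔C swapped to make it positive)
  edge (2, 6)→(9, 1): d=(7,-5) inclusive
  edge (9, 1)→(10, 12): d=(1,11) inclusive
  edge (10, 12)→(2, 6): d=(-8,-6) inclusive
    (4,0)@(9, 1): e=[0,0,82] → #  [on edge]
    (5,0)@(11, 1): e=[10,-22,94] → ·
    (3,1)@(7, 3): e=[4,24,54] → #
    (5,1)@(11, 3): e=[24,-20,78] → ·
    (2,2)@(5, 5): e=[8,48,26] → #
    (5,2)@(11, 5): e=[38,-18,62] → ·
    (2,3)@(5, 7): e=[22,50,10] → #
    (5,3)@(11, 7): e=[52,-16,46] → ·
    (2,4)@(5, 9): e=[36,52,-6] → ·
    (3,4)@(7, 9): e=[46,30,6] → #
    (5,4)@(11, 9): e=[66,-14,30] → ·
    (3,5)@(7, 11): e=[60,32,-10] → ·
  covered (12 px):
    · · · · # · · · · · ·
    · · · # # · · · · · ·
    · · # # # · · · · · ·
    · · # # # · · · · · ·
    · · · # # · · · · · ·
    · · · · # · · · · · ·
    · · · · · · · · · · ·
    · · · · · · · · · · ·

Final: [[4,0],[3,1],[4,1],[2,2],[3,2],[4,2],[2,3],[3,3],[4,3],[3,4],[4,4],[4,5]]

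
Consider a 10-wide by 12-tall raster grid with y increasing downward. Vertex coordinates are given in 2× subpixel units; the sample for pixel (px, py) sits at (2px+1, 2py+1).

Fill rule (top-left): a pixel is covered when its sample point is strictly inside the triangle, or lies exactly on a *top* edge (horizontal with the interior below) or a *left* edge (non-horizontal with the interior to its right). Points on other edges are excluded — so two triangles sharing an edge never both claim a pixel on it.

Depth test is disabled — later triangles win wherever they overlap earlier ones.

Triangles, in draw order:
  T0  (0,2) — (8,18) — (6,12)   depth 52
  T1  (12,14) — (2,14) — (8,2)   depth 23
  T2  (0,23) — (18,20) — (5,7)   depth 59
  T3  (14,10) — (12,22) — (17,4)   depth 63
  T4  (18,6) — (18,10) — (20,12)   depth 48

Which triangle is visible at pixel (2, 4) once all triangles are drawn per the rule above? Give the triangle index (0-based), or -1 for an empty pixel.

T0:
  2·area = 16  (B↔C swapped to make it positive)
  edge (0, 2)→(6, 12): d=(6,10) right/bottom  bias=-1
  edge (6, 12)→(8, 18): d=(2,6) right/bottom  bias=-1
  edge (8, 18)→(0, 2): d=(-8,-16) top-left  bias=+0
    (1,1)@(3, 3): e=[-24,0,40] → .  [on edge]
    (1,3)@(3, 7): e=[0,8,8] → .  [on edge]
    (2,4)@(5, 9): e=[-8,0,24] → .  [on edge]
    (2,5)@(5, 11): e=[4,4,8] → X
    (3,5)@(7, 11): e=[-16,-8,40] → .
    (2,6)@(5, 13): e=[16,8,-8] → .
    (3,7)@(7, 15): e=[8,0,8] → .  [on edge]
    (4,8)@(9, 17): e=[0,-8,24] → .  [on edge]
    (4,10)@(9, 21): e=[24,0,-8] → .  [on edge]
  covered (1 px):
    . . . . . . . . . .
    . . . . . . . . . .
    . . . . . . . . . .
    . . . . . . . . . .
    . . . . . . . . . .
    . . X . . . . . . .
    . . . . . . . . . .
    . . . . . . . . . .
    . . . . . . . . . .
    . . . . . . . . . .
    . . . . . . . . . .
    . . . . . . . . . .
T1:
  2·area = 120
  edge (12, 14)→(2, 14): d=(-10,0) right/bottom  bias=-1
  edge (2, 14)→(8, 2): d=(6,-12) top-left  bias=+0
  edge (8, 2)→(12, 14): d=(4,12) right/bottom  bias=-1
    (3,2)@(7, 5): e=[90,6,24] → X
    (4,2)@(9, 5): e=[90,30,0] → .  [on edge]
    (3,3)@(7, 7): e=[70,18,32] → X
    (4,3)@(9, 7): e=[70,42,8] → X
    (5,3)@(11, 7): e=[70,66,-16] → .
    (2,4)@(5, 9): e=[50,6,64] → X
    (5,4)@(11, 9): e=[50,78,-8] → .
    (2,5)@(5, 11): e=[30,18,72] → X
    (5,5)@(11, 11): e=[30,90,0] → .  [on edge]
    (1,6)@(3, 13): e=[10,6,104] → X
    (5,6)@(11, 13): e=[10,102,8] → X
    (6,6)@(13, 13): e=[10,126,-16] → .
    (6,8)@(13, 17): e=[-30,150,0] → .  [on edge]
    (7,11)@(15, 23): e=[-90,210,0] → .  [on edge]
  covered (14 px):
    . . . . . . . . . .
    . . . . . . . . . .
    . . . X . . . . . .
    . . . X X . . . . .
    . . X X X . . . . .
    . . X X X . . . . .
    . X X X X X . . . .
    . . . . . . . . . .
    . . . . . . . . . .
    . . . . . . . . . .
    . . . . . . . . . .
    . . . . . . . . . .
T2:
  2·area = 273  (B↔C swapped to make it positive)
  edge (0, 23)→(5, 7): d=(5,-16) top-left  bias=+0
  edge (5, 7)→(18, 20): d=(13,13) right/bottom  bias=-1
  edge (18, 20)→(0, 23): d=(-18,3) right/bottom  bias=-1
    (0,1)@(1, 3): e=[-84,0,357] → .  [on edge]
    (1,2)@(3, 5): e=[-42,0,315] → .  [on edge]
    (2,3)@(5, 7): e=[0,0,273] → .  [on edge]
    (2,4)@(5, 9): e=[10,26,237] → X
    (3,4)@(7, 9): e=[42,0,231] → .  [on edge]
    (2,5)@(5, 11): e=[20,52,201] → X
    (3,5)@(7, 11): e=[52,26,195] → X
    (4,5)@(9, 11): e=[84,0,189] → .  [on edge]
    (2,6)@(5, 13): e=[30,78,165] → X
    (4,6)@(9, 13): e=[94,26,153] → X
    (5,6)@(11, 13): e=[126,0,147] → .  [on edge]
    (1,7)@(3, 15): e=[8,130,135] → X
    (6,7)@(13, 15): e=[168,0,105] → .  [on edge]
    (7,8)@(15, 17): e=[210,0,63] → .  [on edge]
    (8,9)@(17, 19): e=[252,0,21] → .  [on edge]
    (9,10)@(19, 21): e=[294,0,-21] → .  [on edge]
  covered (30 px):
    . . . . . . . . . .
    . . . . . . . . . .
    . . . . . . . . . .
    . . . . . . . . . .
    . . X . . . . . . .
    . . X X . . . . . .
    . . X X X . . . . .
    . X X X X X . . . .
    . X X X X X X . . .
    . X X X X X X X . .
    X X X X X X . . . .
    . . . . . . . . . .
T3:
  2·area = 24  (B↔C swapped to make it positive)
  edge (14, 10)→(17, 4): d=(3,-6) top-left  bias=+0
  edge (17, 4)→(12, 22): d=(-5,18) right/bottom  bias=-1
  edge (12, 22)→(14, 10): d=(2,-12) top-left  bias=+0
    (7,4)@(15, 9): e=[3,11,10] → X
    (8,4)@(17, 9): e=[15,-25,34] → .
    (7,5)@(15, 11): e=[9,1,14] → X
    (8,5)@(17, 11): e=[21,-35,38] → .
    (7,6)@(15, 13): e=[15,-9,18] → .
    (6,8)@(13, 17): e=[15,7,2] → X
    (7,8)@(15, 17): e=[27,-29,26] → .
    (6,9)@(13, 19): e=[21,-3,6] → .
  covered (3 px):
    . . . . . . . . . .
    . . . . . . . . . .
    . . . . . . . . . .
    . . . . . . . . . .
    . . . . . . . X . .
    . . . . . . . X . .
    . . . . . . . . . .
    . . . . . . . . . .
    . . . . . . X . . .
    . . . . . . . . . .
    . . . . . . . . . .
    . . . . . . . . . .
T4:
  2·area = 8  (B↔C swapped to make it positive)
  edge (18, 6)→(20, 12): d=(2,6) right/bottom  bias=-1
  edge (20, 12)→(18, 10): d=(-2,-2) top-left  bias=+0
  edge (18, 10)→(18, 6): d=(0,-4) top-left  bias=+0
    (4,0)@(9, 1): e=[44,0,-36] → .  [on edge]
    (5,1)@(11, 3): e=[36,0,-28] → .  [on edge]
    (8,1)@(17, 3): e=[0,12,-4] → .  [on edge]
    (6,2)@(13, 5): e=[28,0,-20] → .  [on edge]
    (7,3)@(15, 7): e=[20,0,-12] → .  [on edge]
    (8,4)@(17, 9): e=[12,0,-4] → .  [on edge]
    (9,4)@(19, 9): e=[0,4,4] → .  [on edge]
    (9,5)@(19, 11): e=[4,0,4] → X  [on edge]
    (9,6)@(19, 13): e=[8,-4,4] → .
  covered (1 px):
    . . . . . . . . . .
    . . . . . . . . . .
    . . . . . . . . . .
    . . . . . . . . . .
    . . . . . . . . . .
    . . . . . . . . . X
    . . . . . . . . . .
    . . . . . . . . . .
    . . . . . . . . . .
    . . . . . . . . . .
    . . . . . . . . . .
    . . . . . . . . . .

Z-buffer (winner per pixel, '.' = empty):
  . . . . . . . . . .
  . . . . . . . . . .
  . . . 1 . . . . . .
  . . . 1 1 . . . . .
  . . 2 1 1 . . 3 . .
  . . 2 2 1 . . 3 . 4
  . 1 2 2 2 1 . . . .
  . 2 2 2 2 2 . . . .
  . 2 2 2 2 2 3 . . .
  . 2 2 2 2 2 2 2 . .
  2 2 2 2 2 2 . . . .
  . . . . . . . . . .

Final: 2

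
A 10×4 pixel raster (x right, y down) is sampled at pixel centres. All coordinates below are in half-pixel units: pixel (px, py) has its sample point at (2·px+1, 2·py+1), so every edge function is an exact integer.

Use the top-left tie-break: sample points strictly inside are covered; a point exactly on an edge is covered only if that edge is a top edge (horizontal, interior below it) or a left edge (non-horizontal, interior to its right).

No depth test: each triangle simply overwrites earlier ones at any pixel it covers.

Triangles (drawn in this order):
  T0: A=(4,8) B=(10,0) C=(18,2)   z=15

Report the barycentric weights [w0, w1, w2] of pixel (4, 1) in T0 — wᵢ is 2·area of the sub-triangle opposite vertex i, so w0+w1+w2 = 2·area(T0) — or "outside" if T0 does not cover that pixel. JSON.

T0:
  2·area = 76
  edge (4, 8)→(10, 0): d=(6,-8) top-left  bias=+0
  edge (10, 0)→(18, 2): d=(8,2) right/bottom  bias=-1
  edge (18, 2)→(4, 8): d=(-14,6) right/bottom  bias=-1
    (5,0)@(11, 1): e=[14,6,56] → X
    (6,0)@(13, 1): e=[30,2,44] → X
    (7,0)@(15, 1): e=[46,-2,32] → .
    (4,1)@(9, 3): e=[10,26,40] → X
    (7,1)@(15, 3): e=[58,14,4] → X
    (8,1)@(17, 3): e=[74,10,-8] → .
    (3,2)@(7, 5): e=[6,46,24] → X
    (5,2)@(11, 5): e=[38,38,0] → .  [on edge]
    (6,2)@(13, 5): e=[54,34,-12] → .
    (7,2)@(15, 5): e=[70,30,-24] → .
    (2,3)@(5, 7): e=[2,66,8] → X
    (3,3)@(7, 7): e=[18,62,-4] → .
  covered (9 px):
    . . . . . X X . . .
    . . . . X X X X . .
    . . . X X . . . . .
    . . X . . . . . . .

Result: [26,40,10]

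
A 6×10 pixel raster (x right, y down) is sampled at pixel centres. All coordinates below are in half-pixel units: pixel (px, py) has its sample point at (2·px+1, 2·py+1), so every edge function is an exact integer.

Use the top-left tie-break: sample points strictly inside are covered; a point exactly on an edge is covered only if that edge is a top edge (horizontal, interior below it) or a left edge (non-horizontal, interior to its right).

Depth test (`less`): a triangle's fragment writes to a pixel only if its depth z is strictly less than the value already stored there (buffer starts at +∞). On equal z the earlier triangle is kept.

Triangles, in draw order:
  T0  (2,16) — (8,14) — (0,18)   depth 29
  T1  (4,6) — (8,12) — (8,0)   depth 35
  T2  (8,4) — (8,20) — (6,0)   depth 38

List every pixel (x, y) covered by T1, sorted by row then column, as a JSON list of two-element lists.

T0:
  2·area = 8
  edge (2, 16)→(8, 14): d=(6,-2) top-left  bias=+0
  edge (8, 14)→(0, 18): d=(-8,4) right/bottom  bias=-1
  edge (0, 18)→(2, 16): d=(2,-2) top-left  bias=+0
    (5,3)@(11, 7): e=[-36,44,0] → ·  [on edge]
    (4,4)@(9, 9): e=[-28,36,0] → ·  [on edge]
    (3,5)@(7, 11): e=[-20,28,0] → ·  [on edge]
    (2,6)@(5, 13): e=[-12,20,0] → ·  [on edge]
    (5,6)@(11, 13): e=[0,-4,12] → ·  [on edge]
    (1,7)@(3, 15): e=[-4,12,0] → ·  [on edge]
    (2,7)@(5, 15): e=[0,4,4] → #  [on edge]
    (3,7)@(7, 15): e=[4,-4,8] → ·
    (0,8)@(1, 17): e=[4,4,0] → #  [on edge]
    (1,8)@(3, 17): e=[8,-4,4] → ·
    (2,8)@(5, 17): e=[12,-12,8] → ·
    (0,9)@(1, 19): e=[16,-12,4] → ·
  covered (2 px):
    · · · · · ·
    · · · · · ·
    · · · · · ·
    · · · · · ·
    · · · · · ·
    · · · · · ·
    · · · · · ·
    · · # · · ·
    # · · · · ·
    · · · · · ·
T1:
  2·area = 48  (B↔C swapped to make it positive)
  edge (4, 6)→(8, 0): d=(4,-6) top-left  bias=+0
  edge (8, 0)→(8, 12): d=(0,12) right/bottom  bias=-1
  edge (8, 12)→(4, 6): d=(-4,-6) top-left  bias=+0
    (3,1)@(7, 3): e=[6,12,30] → #
    (4,1)@(9, 3): e=[18,-12,42] → ·
    (2,2)@(5, 5): e=[2,36,10] → #
    (4,2)@(9, 5): e=[26,-12,34] → ·
    (2,3)@(5, 7): e=[10,36,2] → #
    (4,3)@(9, 7): e=[34,-12,26] → ·
    (2,4)@(5, 9): e=[18,36,-6] → ·
    (3,4)@(7, 9): e=[30,12,6] → #
    (4,4)@(9, 9): e=[42,-12,18] → ·
    (3,5)@(7, 11): e=[38,12,-2] → ·
  covered (6 px):
    · · · · · ·
    · · · # · ·
    · · # # · ·
    · · # # · ·
    · · · # · ·
    · · · · · ·
    · · · · · ·
    · · · · · ·
    · · · · · ·
    · · · · · ·
T2:
  2·area = 32
  edge (8, 4)→(8, 20): d=(0,16) right/bottom  bias=-1
  edge (8, 20)→(6, 0): d=(-2,-20) top-left  bias=+0
  edge (6, 0)→(8, 4): d=(2,4) right/bottom  bias=-1
    (3,1)@(7, 3): e=[16,14,2] → #
    (4,1)@(9, 3): e=[-16,54,-6] → ·
    (3,2)@(7, 5): e=[16,10,6] → #
    (4,2)@(9, 5): e=[-16,50,-2] → ·
    (3,3)@(7, 7): e=[16,6,10] → #
    (4,3)@(9, 7): e=[-16,46,2] → ·
    (3,4)@(7, 9): e=[16,2,14] → #
    (4,4)@(9, 9): e=[-16,42,6] → ·
    (3,5)@(7, 11): e=[16,-2,18] → ·
  covered (4 px):
    · · · · · ·
    · · · # · ·
    · · · # · ·
    · · · # · ·
    · · · # · ·
    · · · · · ·
    · · · · · ·
    · · · · · ·
    · · · · · ·
    · · · · · ·

Answer: [[3,1],[2,2],[3,2],[2,3],[3,3],[3,4]]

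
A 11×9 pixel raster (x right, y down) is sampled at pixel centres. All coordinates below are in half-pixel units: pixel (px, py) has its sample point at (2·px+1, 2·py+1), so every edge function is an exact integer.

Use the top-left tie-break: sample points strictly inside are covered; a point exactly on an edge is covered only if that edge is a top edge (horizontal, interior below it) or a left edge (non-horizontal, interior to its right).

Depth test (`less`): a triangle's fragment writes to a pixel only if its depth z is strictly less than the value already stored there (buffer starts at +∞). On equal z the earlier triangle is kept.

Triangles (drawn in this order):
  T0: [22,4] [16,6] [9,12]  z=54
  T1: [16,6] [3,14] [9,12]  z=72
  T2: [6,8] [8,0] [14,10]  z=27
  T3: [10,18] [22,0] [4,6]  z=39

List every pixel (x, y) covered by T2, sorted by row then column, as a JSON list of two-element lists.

T0:
  2·area = 22  (B↔C swapped to make it positive)
  edge (22, 4)→(9, 12): d=(-13,8) right/bottom  bias=-1
  edge (9, 12)→(16, 6): d=(7,-6) top-left  bias=+0
  edge (16, 6)→(22, 4): d=(6,-2) top-left  bias=+0
    (9,2)@(19, 5): e=[11,11,0] → X  [on edge]
    (10,2)@(21, 5): e=[-5,23,4] → .
    (6,3)@(13, 7): e=[33,-11,0] → .  [on edge]
    (7,3)@(15, 7): e=[17,1,4] → X
    (8,3)@(17, 7): e=[1,13,8] → X
    (9,3)@(19, 7): e=[-15,25,12] → .
    (3,4)@(7, 9): e=[55,-33,0] → .  [on edge]
    (6,4)@(13, 9): e=[7,3,12] → X
    (7,4)@(15, 9): e=[-9,15,16] → .
    (8,4)@(17, 9): e=[-25,27,20] → .
    (0,5)@(1, 11): e=[77,-55,0] → .  [on edge]
    (6,5)@(13, 11): e=[-19,17,24] → .
  covered (4 px):
    . . . . . . . . . . .
    . . . . . . . . . . .
    . . . . . . . . . X .
    . . . . . . . X X . .
    . . . . . . X . . . .
    . . . . . . . . . . .
    . . . . . . . . . . .
    . . . . . . . . . . .
    . . . . . . . . . . .
T1:
  2·area = 22  (B↔C swapped to make it positive)
  edge (16, 6)→(9, 12): d=(-7,6) right/bottom  bias=-1
  edge (9, 12)→(3, 14): d=(-6,2) right/bottom  bias=-1
  edge (3, 14)→(16, 6): d=(13,-8) top-left  bias=+0
    (4,5)@(9, 11): e=[7,6,9] → X
    (5,5)@(11, 11): e=[-5,2,25] → .
    (2,6)@(5, 13): e=[17,2,3] → X
    (3,6)@(7, 13): e=[5,-2,19] → .
    (4,6)@(9, 13): e=[-7,-6,35] → .
    (2,7)@(5, 15): e=[3,-10,29] → .
  covered (2 px):
    . . . . . . . . . . .
    . . . . . . . . . . .
    . . . . . . . . . . .
    . . . . . . . . . . .
    . . . . . . . . . . .
    . . . . X . . . . . .
    . . X . . . . . . . .
    . . . . . . . . . . .
    . . . . . . . . . . .
T2:
  2·area = 68
  edge (6, 8)→(8, 0): d=(2,-8) top-left  bias=+0
  edge (8, 0)→(14, 10): d=(6,10) right/bottom  bias=-1
  edge (14, 10)→(6, 8): d=(-8,-2) top-left  bias=+0
    (4,1)@(9, 3): e=[14,8,46] → X
    (5,1)@(11, 3): e=[30,-12,50] → .
    (3,2)@(7, 5): e=[2,40,26] → X
    (5,2)@(11, 5): e=[34,0,34] → .  [on edge]
    (3,3)@(7, 7): e=[6,52,10] → X
    (5,3)@(11, 7): e=[38,12,18] → X
    (6,3)@(13, 7): e=[54,-8,22] → .
    (3,4)@(7, 9): e=[10,64,-6] → .
    (4,4)@(9, 9): e=[26,44,-2] → .
    (5,4)@(11, 9): e=[42,24,2] → X
    (6,4)@(13, 9): e=[58,4,6] → X
    (7,4)@(15, 9): e=[74,-16,10] → .
    (8,7)@(17, 15): e=[102,0,-34] → .  [on edge]
  covered (8 px):
    . . . . . . . . . . .
    . . . . X . . . . . .
    . . . X X . . . . . .
    . . . X X X . . . . .
    . . . . . X X . . . .
    . . . . . . . . . . .
    . . . . . . . . . . .
    . . . . . . . . . . .
    . . . . . . . . . . .
T3:
  2·area = 252  (B↔C swapped to make it positive)
  edge (10, 18)→(4, 6): d=(-6,-12) top-left  bias=+0
  edge (4, 6)→(22, 0): d=(18,-6) top-left  bias=+0
  edge (22, 0)→(10, 18): d=(-12,18) right/bottom  bias=-1
    (9,0)@(19, 1): e=[210,0,42] → X  [on edge]
    (10,0)@(21, 1): e=[234,12,6] → X
    (6,1)@(13, 3): e=[126,0,126] → X  [on edge]
    (7,1)@(15, 3): e=[150,12,90] → X
    (8,1)@(17, 3): e=[174,24,54] → X
    (10,1)@(21, 3): e=[222,48,-18] → .
    (3,2)@(7, 5): e=[42,0,210] → X  [on edge]
    (4,2)@(9, 5): e=[66,12,174] → X
    (5,2)@(11, 5): e=[90,24,138] → X
    (9,2)@(19, 5): e=[186,72,-6] → .
    (0,3)@(1, 7): e=[-42,0,294] → .  [on edge]
    (2,3)@(5, 7): e=[6,24,222] → X
  covered (33 px):
    . . . . . . . . . X X
    . . . . . . X X X X .
    . . . X X X X X X . .
    . . X X X X X X X . .
    . . . X X X X X . . .
    . . . X X X X . . . .
    . . . . X X X . . . .
    . . . . X X . . . . .
    . . . . . . . . . . .

Final: [[4,1],[3,2],[4,2],[3,3],[4,3],[5,3],[5,4],[6,4]]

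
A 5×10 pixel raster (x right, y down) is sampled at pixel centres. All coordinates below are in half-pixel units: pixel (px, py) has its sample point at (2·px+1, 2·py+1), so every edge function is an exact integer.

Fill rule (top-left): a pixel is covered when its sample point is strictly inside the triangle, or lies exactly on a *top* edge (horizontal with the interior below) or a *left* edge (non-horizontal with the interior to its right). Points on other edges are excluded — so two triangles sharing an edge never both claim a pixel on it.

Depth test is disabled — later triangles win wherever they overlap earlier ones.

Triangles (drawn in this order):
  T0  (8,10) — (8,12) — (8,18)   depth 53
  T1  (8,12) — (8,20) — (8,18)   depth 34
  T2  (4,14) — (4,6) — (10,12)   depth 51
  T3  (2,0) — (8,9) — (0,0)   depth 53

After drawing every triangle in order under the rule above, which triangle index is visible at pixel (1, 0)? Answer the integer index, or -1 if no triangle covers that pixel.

T0:
  degenerate (2·area = 0) — covers nothing
T1:
  degenerate (2·area = 0) — covers nothing
T2:
  2·area = 48
  edge (4, 14)→(4, 6): d=(0,-8) top-left  bias=+0
  edge (4, 6)→(10, 12): d=(6,6) right/bottom  bias=-1
  edge (10, 12)→(4, 14): d=(-6,2) right/bottom  bias=-1
    (0,1)@(1, 3): e=[-24,0,72] → .  [on edge]
    (1,2)@(3, 5): e=[-8,0,56] → .  [on edge]
    (2,3)@(5, 7): e=[8,0,40] → .  [on edge]
    (2,4)@(5, 9): e=[8,12,28] → X
    (3,4)@(7, 9): e=[24,0,24] → .  [on edge]
    (2,5)@(5, 11): e=[8,24,16] → X
    (3,5)@(7, 11): e=[24,12,12] → X
    (4,5)@(9, 11): e=[40,0,8] → .  [on edge]
    (2,6)@(5, 13): e=[8,36,4] → X
    (3,6)@(7, 13): e=[24,24,0] → .  [on edge]
    (0,7)@(1, 15): e=[-24,72,0] → .  [on edge]
    (2,7)@(5, 15): e=[8,48,-8] → .
  covered (4 px):
    . . . . .
    . . . . .
    . . . . .
    . . . . .
    . . X . .
    . . X X .
    . . X . .
    . . . . .
    . . . . .
    . . . . .
T3:
  2·area = 18
  edge (2, 0)→(8, 9): d=(6,9) right/bottom  bias=-1
  edge (8, 9)→(0, 0): d=(-8,-9) top-left  bias=+0
  edge (0, 0)→(2, 0): d=(2,0) top-left  bias=+0
    (0,0)@(1, 1): e=[15,1,2] → X
    (1,0)@(3, 1): e=[-3,19,2] → .
    (0,1)@(1, 3): e=[27,-15,6] → .
    (1,1)@(3, 3): e=[9,3,6] → X
    (2,1)@(5, 3): e=[-9,21,6] → .
    (1,2)@(3, 5): e=[21,-13,10] → .
    (2,2)@(5, 5): e=[3,5,10] → X
    (3,2)@(7, 5): e=[-15,23,10] → .
    (2,3)@(5, 7): e=[15,-11,14] → .
  covered (3 px):
    X . . . .
    . X . . .
    . . X . .
    . . . . .
    . . . . .
    . . . . .
    . . . . .
    . . . . .
    . . . . .
    . . . . .

Z-buffer (winner per pixel, '.' = empty):
  3 . . . .
  . 3 . . .
  . . 3 . .
  . . . . .
  . . 2 . .
  . . 2 2 .
  . . 2 . .
  . . . . .
  . . . . .
  . . . . .

Answer: -1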